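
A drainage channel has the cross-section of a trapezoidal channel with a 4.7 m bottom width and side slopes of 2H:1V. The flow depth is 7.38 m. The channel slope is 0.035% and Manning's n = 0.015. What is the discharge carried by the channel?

Q = 437 m³/s

With bottom width b = 4.7 m and side slope z = 2: A = (b + zy)y = (4.7 + 2×7.38)×7.38 = 143.6 m²; P = b + 2y√(1+z²) = 4.7 + 2×7.38×2.236 = 37.7 m.
Hydraulic radius R = A/P = 143.6/37.7 = 3.809 m.
Manning's equation: Q = (1/n) A R^(2/3) S^(1/2) = (1/0.015) × 143.6 × 3.809^(2/3) × 0.00035^(1/2) = 437 m³/s.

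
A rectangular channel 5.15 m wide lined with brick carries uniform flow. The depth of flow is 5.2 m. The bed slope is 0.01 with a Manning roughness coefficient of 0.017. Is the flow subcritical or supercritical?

supercritical

Flow area A = b·y = 5.15 × 5.2 = 26.78 m². Wetted perimeter P = b + 2y = 5.15 + 2×5.2 = 15.55 m.
Hydraulic radius R = A/P = 26.78/15.55 = 1.722 m.
V = (1/n) R^(2/3) √S = (1/0.017) × 1.722^(2/3) × √0.01 = 8.452 m/s. Hydraulic depth D_h = A/T = 26.78/5.15 = 5.2 m.
Froude number Fr = V/√(g·D_h) = 8.452/√(9.81×5.2) = 1.18, which is greater than 1, so the flow is supercritical.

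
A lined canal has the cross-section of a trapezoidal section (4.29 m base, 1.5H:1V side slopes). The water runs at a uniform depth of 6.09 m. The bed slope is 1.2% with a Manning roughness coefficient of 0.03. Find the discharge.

With bottom width b = 4.29 m and side slope z = 1.5: A = (b + zy)y = (4.29 + 1.5×6.09)×6.09 = 81.76 m²; P = b + 2y√(1+z²) = 4.29 + 2×6.09×1.803 = 26.25 m.
Hydraulic radius R = A/P = 81.76/26.25 = 3.115 m.
Manning's equation: Q = (1/n) A R^(2/3) S^(1/2) = (1/0.03) × 81.76 × 3.115^(2/3) × 0.012^(1/2) = 637 m³/s.

Q = 637 m³/s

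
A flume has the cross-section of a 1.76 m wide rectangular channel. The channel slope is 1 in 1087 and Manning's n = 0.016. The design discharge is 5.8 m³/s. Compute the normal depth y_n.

Manning's equation rearranged: A R^(2/3) = nQ / (1·√S) = 0.016 × 5.8 / (√0.00092) = 3.06.
Trying y = 2.59 m: A R^(2/3) = 3.444 — too large.
Trying y = 2.34 m: A R^(2/3) = 3.057 — matches.

y_n = 2.34 m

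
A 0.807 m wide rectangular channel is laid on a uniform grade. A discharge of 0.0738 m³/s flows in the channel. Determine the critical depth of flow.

For a rectangular channel, critical depth y_c = (q²/g)^(1/3) where q = Q/b = 0.0738/0.807 = 0.09145 m²/s.
So y_c = (0.09145²/9.81)^(1/3) = 0.0948 m.

y_c = 0.0948 m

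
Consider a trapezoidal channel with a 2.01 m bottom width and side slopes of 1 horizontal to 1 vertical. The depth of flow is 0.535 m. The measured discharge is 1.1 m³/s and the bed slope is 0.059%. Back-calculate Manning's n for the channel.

With bottom width b = 2.01 m and side slope z = 1: A = (b + zy)y = (2.01 + 1×0.535)×0.535 = 1.362 m²; P = b + 2y√(1+z²) = 2.01 + 2×0.535×1.414 = 3.523 m.
Hydraulic radius R = A/P = 1.362/3.523 = 0.3865 m.
Rearranging Manning's equation: n = (1/Q) A R^(2/3) S^(1/2) = (1/1.1) × 1.362 × 0.3865^(2/3) × √0.00059 = 0.016.

n = 0.016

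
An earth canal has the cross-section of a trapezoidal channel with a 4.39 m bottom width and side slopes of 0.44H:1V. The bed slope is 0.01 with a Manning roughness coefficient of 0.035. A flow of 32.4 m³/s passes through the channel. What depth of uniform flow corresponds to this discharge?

y_n = 1.94 m

Manning's equation rearranged: A R^(2/3) = nQ / (1·√S) = 0.035 × 32.4 / (√0.01) = 11.34.
Trying y = 1.5 m: A R^(2/3) = 7.514 — too small.
Trying y = 2.32 m: A R^(2/3) = 15.16 — too large.
Trying y = 1.94 m: A R^(2/3) = 11.35 — close enough.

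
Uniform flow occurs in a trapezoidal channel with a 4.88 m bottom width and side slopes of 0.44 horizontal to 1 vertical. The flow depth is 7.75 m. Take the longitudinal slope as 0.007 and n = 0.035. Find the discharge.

Q = 316 m³/s

With bottom width b = 4.88 m and side slope z = 0.44: A = (b + zy)y = (4.88 + 0.44×7.75)×7.75 = 64.25 m²; P = b + 2y√(1+z²) = 4.88 + 2×7.75×1.093 = 21.81 m.
Hydraulic radius R = A/P = 64.25/21.81 = 2.945 m.
Manning's equation: Q = (1/n) A R^(2/3) S^(1/2) = (1/0.035) × 64.25 × 2.945^(2/3) × 0.007^(1/2) = 316 m³/s.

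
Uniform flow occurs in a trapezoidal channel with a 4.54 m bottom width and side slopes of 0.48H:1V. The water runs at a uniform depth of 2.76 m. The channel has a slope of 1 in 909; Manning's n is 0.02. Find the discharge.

Q = 35.5 m³/s

With bottom width b = 4.54 m and side slope z = 0.48: A = (b + zy)y = (4.54 + 0.48×2.76)×2.76 = 16.19 m²; P = b + 2y√(1+z²) = 4.54 + 2×2.76×1.109 = 10.66 m.
Hydraulic radius R = A/P = 16.19/10.66 = 1.518 m.
Manning's equation: Q = (1/n) A R^(2/3) S^(1/2) = (1/0.02) × 16.19 × 1.518^(2/3) × 0.0011^(1/2) = 35.5 m³/s.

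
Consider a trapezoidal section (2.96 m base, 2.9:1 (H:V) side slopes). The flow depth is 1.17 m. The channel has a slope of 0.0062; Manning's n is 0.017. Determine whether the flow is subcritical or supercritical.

supercritical

With bottom width b = 2.96 m and side slope z = 2.9: A = (b + zy)y = (2.96 + 2.9×1.17)×1.17 = 7.433 m²; P = b + 2y√(1+z²) = 2.96 + 2×1.17×3.068 = 10.14 m.
Hydraulic radius R = A/P = 7.433/10.14 = 0.7332 m.
V = (1/n) R^(2/3) √S = (1/0.017) × 0.7332^(2/3) × √0.0062 = 3.766 m/s. Hydraulic depth D_h = A/T = 7.433/9.746 = 0.7627 m.
Froude number Fr = V/√(g·D_h) = 3.766/√(9.81×0.7627) = 1.38, which is greater than 1, so the flow is supercritical.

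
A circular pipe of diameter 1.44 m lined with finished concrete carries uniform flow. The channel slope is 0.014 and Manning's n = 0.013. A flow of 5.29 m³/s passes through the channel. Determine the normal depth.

Manning's equation rearranged: A R^(2/3) = nQ / (1·√S) = 0.013 × 5.29 / (√0.014) = 0.5812.
At y = 1.07 m: A R^(2/3) = 0.7434 — over.
At y = 0.697 m: A R^(2/3) = 0.3898 — short.
At y = 0.892 m: A R^(2/3) = 0.5811 — close enough.

y_n = 0.892 m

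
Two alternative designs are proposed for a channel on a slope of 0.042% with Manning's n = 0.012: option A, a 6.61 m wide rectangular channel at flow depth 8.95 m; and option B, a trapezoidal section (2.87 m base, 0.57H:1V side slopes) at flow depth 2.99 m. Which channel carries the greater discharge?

channel A

Channel A: Flow area A = b·y = 6.61 × 8.95 = 59.16 m². Wetted perimeter P = b + 2y = 6.61 + 2×8.95 = 24.51 m. Hydraulic radius R = A/P = 59.16/24.51 = 2.414 m. Q_A = (1/0.012)·59.16·2.414^(2/3)·√0.00042 = 181.8 m³/s.
Channel B: With bottom width b = 2.87 m and side slope z = 0.57: A = (b + zy)y = (2.87 + 0.57×2.99)×2.99 = 13.68 m²; P = b + 2y√(1+z²) = 2.87 + 2×2.99×1.151 = 9.753 m. Hydraulic radius R = A/P = 13.68/9.753 = 1.402 m. Q_B = (1/0.012)·13.68·1.402^(2/3)·√0.00042 = 29.26 m³/s.
Q_A = 181.8 m³/s vs Q_B = 29.26 m³/s, so channel A carries more.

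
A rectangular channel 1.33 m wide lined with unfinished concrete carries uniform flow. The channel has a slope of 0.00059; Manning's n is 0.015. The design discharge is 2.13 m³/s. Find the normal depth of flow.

Manning's equation rearranged: A R^(2/3) = nQ / (1·√S) = 0.015 × 2.13 / (√0.00059) = 1.315.
At y = 1.92 m: A R^(2/3) = 1.596 — high.
At y = 1.39 m: A R^(2/3) = 1.085 — low.
At y = 1.63 m: A R^(2/3) = 1.315 — matches.

y_n = 1.63 m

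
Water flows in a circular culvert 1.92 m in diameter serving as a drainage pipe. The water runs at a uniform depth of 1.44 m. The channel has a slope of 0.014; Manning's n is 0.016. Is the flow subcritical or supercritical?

supercritical

For a circular section of diameter D = 1.92 m at depth y = 1.44 m, the central angle is θ = 2 arccos(1 − 2y/D) = 4.189 rad. Then A = (D²/8)(θ − sin θ) = 2.329 m² and P = Dθ/2 = 4.021 m.
Hydraulic radius R = A/P = 2.329/4.021 = 0.5792 m.
V = (1/n) R^(2/3) √S = (1/0.016) × 0.5792^(2/3) × √0.014 = 5.139 m/s. Hydraulic depth D_h = A/T = 2.329/1.663 = 1.401 m.
Froude number Fr = V/√(g·D_h) = 5.139/√(9.81×1.401) = 1.39, which is greater than 1, so the flow is supercritical.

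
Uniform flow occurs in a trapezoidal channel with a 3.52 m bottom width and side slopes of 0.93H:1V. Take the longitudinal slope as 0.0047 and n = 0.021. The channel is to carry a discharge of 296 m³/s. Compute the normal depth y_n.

y_n = 5.55 m

Manning's equation rearranged: A R^(2/3) = nQ / (1·√S) = 0.021 × 296 / (√0.0047) = 90.67.
Try y = 3.81 m: A R^(2/3) = 41.75 — low.
Try y = 6.99 m: A R^(2/3) = 148.8 — high.
Try y = 5.55 m: A R^(2/3) = 90.63 — matches.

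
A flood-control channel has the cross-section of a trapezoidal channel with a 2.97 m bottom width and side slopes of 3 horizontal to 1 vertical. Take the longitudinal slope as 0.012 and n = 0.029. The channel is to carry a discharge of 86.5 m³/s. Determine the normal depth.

y_n = 2.14 m

Manning's equation rearranged: A R^(2/3) = nQ / (1·√S) = 0.029 × 86.5 / (√0.012) = 22.9.
At y = 1.92 m: A R^(2/3) = 17.96 — too small.
At y = 2.44 m: A R^(2/3) = 30.89 — too large.
At y = 2.14 m: A R^(2/3) = 22.91 — matches.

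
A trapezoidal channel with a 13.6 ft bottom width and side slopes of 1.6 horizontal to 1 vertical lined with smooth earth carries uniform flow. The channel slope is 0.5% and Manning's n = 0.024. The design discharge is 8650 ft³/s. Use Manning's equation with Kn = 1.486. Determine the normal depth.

y_n = 14.1 ft

Manning's equation rearranged: A R^(2/3) = nQ / (1.486·√S) = 0.024 × 8650 / (1.486 × √0.005) = 1976.
Trying y = 16.7 ft: A R^(2/3) = 2868 — over.
Trying y = 10.8 ft: A R^(2/3) = 1118 — short.
Trying y = 14.1 ft: A R^(2/3) = 1976 — close enough.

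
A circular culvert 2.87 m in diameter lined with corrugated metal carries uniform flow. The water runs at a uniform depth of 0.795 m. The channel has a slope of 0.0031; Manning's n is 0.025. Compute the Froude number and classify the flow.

subcritical

For a circular section of diameter D = 2.87 m at depth y = 0.795 m, the central angle is θ = 2 arccos(1 − 2y/D) = 2.217 rad. Then A = (D²/8)(θ − sin θ) = 1.461 m² and P = Dθ/2 = 3.181 m.
Hydraulic radius R = A/P = 1.461/3.181 = 0.4591 m.
V = (1/n) R^(2/3) √S = (1/0.025) × 0.4591^(2/3) × √0.0031 = 1.325 m/s. Hydraulic depth D_h = A/T = 1.461/2.569 = 0.5686 m.
Froude number Fr = V/√(g·D_h) = 1.325/√(9.81×0.5686) = 0.561, which is less than 1, so the flow is subcritical.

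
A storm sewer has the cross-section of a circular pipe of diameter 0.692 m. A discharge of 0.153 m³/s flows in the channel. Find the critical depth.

y_c = 0.241 m

At critical depth, Q² T / (g A³) = 1, i.e. A³/T = Q²/g = 0.153²/9.81 = 0.002386.
Trying y = 0.173 m: A³/T = 0.0006633 — short.
Trying y = 0.241 m: A³/T = 0.002399 — ≈ 0.002386.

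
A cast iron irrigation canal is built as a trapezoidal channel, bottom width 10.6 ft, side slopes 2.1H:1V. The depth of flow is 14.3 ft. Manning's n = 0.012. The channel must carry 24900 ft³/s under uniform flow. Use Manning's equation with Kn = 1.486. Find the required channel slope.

S = 0.00811

With bottom width b = 10.6 ft and side slope z = 2.1: A = (b + zy)y = (10.6 + 2.1×14.3)×14.3 = 581 ft²; P = b + 2y√(1+z²) = 10.6 + 2×14.3×2.326 = 77.12 ft.
Hydraulic radius R = A/P = 581/77.12 = 7.534 ft.
From Manning's equation, S = [nQ / (1.486 A R^(2/3))]² = [0.012 × 24900 / (1.486 × 581 × 7.534^(2/3))]² = 0.00811.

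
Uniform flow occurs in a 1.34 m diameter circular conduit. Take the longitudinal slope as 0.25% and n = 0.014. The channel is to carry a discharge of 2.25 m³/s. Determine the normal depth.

y_n = 1.02 m

Manning's equation rearranged: A R^(2/3) = nQ / (1·√S) = 0.014 × 2.25 / (√0.0025) = 0.63.
Trying y = 1.18 m: A R^(2/3) = 0.7174 — high.
Trying y = 0.728 m: A R^(2/3) = 0.3905 — low.
Trying y = 1.02 m: A R^(2/3) = 0.6309 — close enough.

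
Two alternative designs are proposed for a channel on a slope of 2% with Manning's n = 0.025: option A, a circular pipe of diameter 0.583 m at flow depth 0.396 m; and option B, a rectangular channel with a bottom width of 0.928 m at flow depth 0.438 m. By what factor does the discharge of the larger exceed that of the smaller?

2.53

Channel A: For a circular section of diameter D = 0.583 m at depth y = 0.396 m, the central angle is θ = 2 arccos(1 − 2y/D) = 3.875 rad. Then A = (D²/8)(θ − sin θ) = 0.1931 m² and P = Dθ/2 = 1.13 m. Hydraulic radius R = A/P = 0.1931/1.13 = 0.1709 m. Q_A = (1/0.025)·0.1931·0.1709^(2/3)·√0.02 = 0.3364 m³/s.
Channel B: Flow area A = b·y = 0.928 × 0.438 = 0.4065 m². Wetted perimeter P = b + 2y = 0.928 + 2×0.438 = 1.804 m. Hydraulic radius R = A/P = 0.4065/1.804 = 0.2253 m. Q_B = (1/0.025)·0.4065·0.2253^(2/3)·√0.02 = 0.8514 m³/s.
The larger discharge is 0.8514 m³/s and the smaller is 0.3364 m³/s; the ratio is 2.53.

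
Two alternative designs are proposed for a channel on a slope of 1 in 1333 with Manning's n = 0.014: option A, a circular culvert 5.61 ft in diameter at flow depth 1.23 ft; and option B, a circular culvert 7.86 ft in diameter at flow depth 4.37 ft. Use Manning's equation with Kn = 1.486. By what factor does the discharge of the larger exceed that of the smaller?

Channel A: For a circular section of diameter D = 5.61 ft at depth y = 1.23 ft, the central angle is θ = 2 arccos(1 − 2y/D) = 1.949 rad. Then A = (D²/8)(θ − sin θ) = 4.012 ft² and P = Dθ/2 = 5.468 ft. Hydraulic radius R = A/P = 4.012/5.468 = 0.7339 ft. Q_A = (1.486/0.014)·4.012·0.7339^(2/3)·√0.0007502 = 9.491 ft³/s.
Channel B: For a circular section of diameter D = 7.86 ft at depth y = 4.37 ft, the central angle is θ = 2 arccos(1 − 2y/D) = 3.366 rad. Then A = (D²/8)(θ − sin θ) = 27.71 ft² and P = Dθ/2 = 13.23 ft. Hydraulic radius R = A/P = 27.71/13.23 = 2.095 ft. Q_B = (1.486/0.014)·27.71·2.095^(2/3)·√0.0007502 = 131.9 ft³/s.
The larger discharge is 131.9 ft³/s and the smaller is 9.491 ft³/s; the ratio is 13.9.

13.9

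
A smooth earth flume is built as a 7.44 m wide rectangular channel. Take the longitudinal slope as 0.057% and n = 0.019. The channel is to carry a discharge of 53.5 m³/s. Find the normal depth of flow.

Manning's equation rearranged: A R^(2/3) = nQ / (1·√S) = 0.019 × 53.5 / (√0.00057) = 42.58.
Try y = 4.16 m: A R^(2/3) = 48.54 — high.
Try y = 3.77 m: A R^(2/3) = 42.61 — close enough.

y_n = 3.77 m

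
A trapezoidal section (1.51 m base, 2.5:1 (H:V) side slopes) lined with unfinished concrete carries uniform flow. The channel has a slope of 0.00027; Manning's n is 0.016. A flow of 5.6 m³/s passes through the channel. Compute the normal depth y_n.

y_n = 1.35 m

Manning's equation rearranged: A R^(2/3) = nQ / (1·√S) = 0.016 × 5.6 / (√0.00027) = 5.453.
Try y = 0.998 m: A R^(2/3) = 2.782 — low.
Try y = 1.62 m: A R^(2/3) = 8.272 — high.
Try y = 1.35 m: A R^(2/3) = 5.449 — close enough.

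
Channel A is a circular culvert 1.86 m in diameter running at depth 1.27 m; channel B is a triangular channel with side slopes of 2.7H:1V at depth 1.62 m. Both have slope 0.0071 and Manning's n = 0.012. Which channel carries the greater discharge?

channel B

Channel A: For a circular section of diameter D = 1.86 m at depth y = 1.27 m, the central angle is θ = 2 arccos(1 − 2y/D) = 3.89 rad. Then A = (D²/8)(θ − sin θ) = 1.977 m² and P = Dθ/2 = 3.618 m. Hydraulic radius R = A/P = 1.977/3.618 = 0.5464 m. Q_A = (1/0.012)·1.977·0.5464^(2/3)·√0.0071 = 9.276 m³/s.
Channel B: For a triangular section with side slope z = 2.7: A = zy² = 2.7×1.62² = 7.086 m²; P = 2y√(1+z²) = 2×1.62×2.879 = 9.329 m. Hydraulic radius R = A/P = 7.086/9.329 = 0.7596 m. Q_B = (1/0.012)·7.086·0.7596^(2/3)·√0.0071 = 41.42 m³/s.
Q_A = 9.276 m³/s vs Q_B = 41.42 m³/s, so channel B carries more.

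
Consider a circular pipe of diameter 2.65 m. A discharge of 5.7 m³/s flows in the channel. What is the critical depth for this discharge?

y_c = 1.06 m

At critical depth, Q² T / (g A³) = 1, i.e. A³/T = Q²/g = 5.7²/9.81 = 3.312.
Try y = 1.26 m: A³/T = 6.53 — over.
Try y = 0.906 m: A³/T = 1.84 — short.
Try y = 1.06 m: A³/T = 3.368 — matches.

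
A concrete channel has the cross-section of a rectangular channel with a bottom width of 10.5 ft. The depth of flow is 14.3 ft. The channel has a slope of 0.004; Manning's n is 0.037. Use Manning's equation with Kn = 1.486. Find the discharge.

Flow area A = b·y = 10.5 × 14.3 = 150.2 ft². Wetted perimeter P = b + 2y = 10.5 + 2×14.3 = 39.1 ft.
Hydraulic radius R = A/P = 150.2/39.1 = 3.84 ft.
Manning's equation: Q = (1.486/n) A R^(2/3) S^(1/2) = (1.486/0.037) × 150.2 × 3.84^(2/3) × 0.004^(1/2) = 935 ft³/s.

Q = 935 ft³/s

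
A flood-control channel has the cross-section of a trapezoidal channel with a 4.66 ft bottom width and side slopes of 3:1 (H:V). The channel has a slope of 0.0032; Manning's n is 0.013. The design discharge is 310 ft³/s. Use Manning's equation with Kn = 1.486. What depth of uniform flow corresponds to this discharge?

Manning's equation rearranged: A R^(2/3) = nQ / (1.486·√S) = 0.013 × 310 / (1.486 × √0.0032) = 47.94.
At y = 1.88 ft: A R^(2/3) = 21.5 — low.
At y = 3.13 ft: A R^(2/3) = 65.03 — high.
At y = 2.73 ft: A R^(2/3) = 47.99 — close enough.

y_n = 2.73 ft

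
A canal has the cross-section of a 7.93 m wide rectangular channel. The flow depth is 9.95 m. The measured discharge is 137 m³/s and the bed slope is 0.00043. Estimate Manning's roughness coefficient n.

n = 0.0239

Flow area A = b·y = 7.93 × 9.95 = 78.9 m². Wetted perimeter P = b + 2y = 7.93 + 2×9.95 = 27.83 m.
Hydraulic radius R = A/P = 78.9/27.83 = 2.835 m.
Rearranging Manning's equation: n = (1/Q) A R^(2/3) S^(1/2) = (1/137) × 78.9 × 2.835^(2/3) × √0.00043 = 0.0239.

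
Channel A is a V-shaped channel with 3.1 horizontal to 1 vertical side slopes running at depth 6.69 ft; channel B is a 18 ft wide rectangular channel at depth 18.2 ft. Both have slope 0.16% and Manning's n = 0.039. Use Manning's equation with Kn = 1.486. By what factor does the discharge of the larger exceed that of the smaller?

3.61

Channel A: For a triangular section with side slope z = 3.1: A = zy² = 3.1×6.69² = 138.7 ft²; P = 2y√(1+z²) = 2×6.69×3.257 = 43.58 ft. Hydraulic radius R = A/P = 138.7/43.58 = 3.183 ft. Q_A = (1.486/0.039)·138.7·3.183^(2/3)·√0.0016 = 457.6 ft³/s.
Channel B: Flow area A = b·y = 18 × 18.2 = 327.6 ft². Wetted perimeter P = b + 2y = 18 + 2×18.2 = 54.4 ft. Hydraulic radius R = A/P = 327.6/54.4 = 6.022 ft. Q_B = (1.486/0.039)·327.6·6.022^(2/3)·√0.0016 = 1653 ft³/s.
The larger discharge is 1653 ft³/s and the smaller is 457.6 ft³/s; the ratio is 3.61.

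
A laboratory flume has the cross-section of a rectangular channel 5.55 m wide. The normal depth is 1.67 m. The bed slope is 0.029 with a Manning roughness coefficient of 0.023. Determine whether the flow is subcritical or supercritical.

Flow area A = b·y = 5.55 × 1.67 = 9.268 m². Wetted perimeter P = b + 2y = 5.55 + 2×1.67 = 8.89 m.
Hydraulic radius R = A/P = 9.268/8.89 = 1.043 m.
V = (1/n) R^(2/3) √S = (1/0.023) × 1.043^(2/3) × √0.029 = 7.613 m/s. Hydraulic depth D_h = A/T = 9.268/5.55 = 1.67 m.
Froude number Fr = V/√(g·D_h) = 7.613/√(9.81×1.67) = 1.88, which is greater than 1, so the flow is supercritical.

supercritical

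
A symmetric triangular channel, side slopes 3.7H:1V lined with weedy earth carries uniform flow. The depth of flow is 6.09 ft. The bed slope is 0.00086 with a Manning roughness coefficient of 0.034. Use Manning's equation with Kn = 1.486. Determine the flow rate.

Q = 361 ft³/s

For a triangular section with side slope z = 3.7: A = zy² = 3.7×6.09² = 137.2 ft²; P = 2y√(1+z²) = 2×6.09×3.833 = 46.68 ft.
Hydraulic radius R = A/P = 137.2/46.68 = 2.94 ft.
Manning's equation: Q = (1.486/n) A R^(2/3) S^(1/2) = (1.486/0.034) × 137.2 × 2.94^(2/3) × 0.00086^(1/2) = 361 ft³/s.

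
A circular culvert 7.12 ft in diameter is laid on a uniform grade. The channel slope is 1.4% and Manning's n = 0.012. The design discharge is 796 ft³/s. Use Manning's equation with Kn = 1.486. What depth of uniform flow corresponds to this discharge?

Manning's equation rearranged: A R^(2/3) = nQ / (1.486·√S) = 0.012 × 796 / (1.486 × √0.014) = 54.33.
At y = 6.13 ft: A R^(2/3) = 60.81 — high.
At y = 3.78 ft: A R^(2/3) = 32.33 — low.
At y = 5.43 ft: A R^(2/3) = 54.35 — close enough.

y_n = 5.43 ft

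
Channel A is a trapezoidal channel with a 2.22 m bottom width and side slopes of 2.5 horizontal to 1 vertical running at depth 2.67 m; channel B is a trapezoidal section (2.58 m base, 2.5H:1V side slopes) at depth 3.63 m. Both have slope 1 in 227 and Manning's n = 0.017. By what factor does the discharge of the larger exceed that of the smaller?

2.16

Channel A: With bottom width b = 2.22 m and side slope z = 2.5: A = (b + zy)y = (2.22 + 2.5×2.67)×2.67 = 23.75 m²; P = b + 2y√(1+z²) = 2.22 + 2×2.67×2.693 = 16.6 m. Hydraulic radius R = A/P = 23.75/16.6 = 1.431 m. Q_A = (1/0.017)·23.75·1.431^(2/3)·√0.004405 = 117.7 m³/s.
Channel B: With bottom width b = 2.58 m and side slope z = 2.5: A = (b + zy)y = (2.58 + 2.5×3.63)×3.63 = 42.31 m²; P = b + 2y√(1+z²) = 2.58 + 2×3.63×2.693 = 22.13 m. Hydraulic radius R = A/P = 42.31/22.13 = 1.912 m. Q_B = (1/0.017)·42.31·1.912^(2/3)·√0.004405 = 254.5 m³/s.
The larger discharge is 254.5 m³/s and the smaller is 117.7 m³/s; the ratio is 2.16.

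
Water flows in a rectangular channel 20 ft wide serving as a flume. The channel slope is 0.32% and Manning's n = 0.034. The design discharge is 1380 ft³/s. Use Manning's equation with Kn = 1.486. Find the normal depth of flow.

y_n = 9.66 ft

Manning's equation rearranged: A R^(2/3) = nQ / (1.486·√S) = 0.034 × 1380 / (1.486 × √0.0032) = 558.2.
Try y = 11 ft: A R^(2/3) = 663.5 — high.
Try y = 7.58 ft: A R^(2/3) = 401.6 — low.
Try y = 9.66 ft: A R^(2/3) = 558.4 — ≈ 558.2.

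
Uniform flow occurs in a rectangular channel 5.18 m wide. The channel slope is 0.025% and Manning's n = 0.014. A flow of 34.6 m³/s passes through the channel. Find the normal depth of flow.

Manning's equation rearranged: A R^(2/3) = nQ / (1·√S) = 0.014 × 34.6 / (√0.00025) = 30.64.
At y = 5.43 m: A R^(2/3) = 40.9 — high.
At y = 3.78 m: A R^(2/3) = 26.08 — low.
At y = 4.3 m: A R^(2/3) = 30.68 — close enough.

y_n = 4.3 m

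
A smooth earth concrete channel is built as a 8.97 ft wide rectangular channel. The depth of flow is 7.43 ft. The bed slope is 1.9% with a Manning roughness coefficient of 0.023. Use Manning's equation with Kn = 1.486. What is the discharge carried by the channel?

Flow area A = b·y = 8.97 × 7.43 = 66.65 ft². Wetted perimeter P = b + 2y = 8.97 + 2×7.43 = 23.83 ft.
Hydraulic radius R = A/P = 66.65/23.83 = 2.797 ft.
Manning's equation: Q = (1.486/n) A R^(2/3) S^(1/2) = (1.486/0.023) × 66.65 × 2.797^(2/3) × 0.019^(1/2) = 1180 ft³/s.

Q = 1180 ft³/s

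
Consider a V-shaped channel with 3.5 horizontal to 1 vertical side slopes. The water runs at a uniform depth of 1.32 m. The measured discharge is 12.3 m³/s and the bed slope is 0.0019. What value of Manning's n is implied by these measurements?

n = 0.016

For a triangular section with side slope z = 3.5: A = zy² = 3.5×1.32² = 6.098 m²; P = 2y√(1+z²) = 2×1.32×3.64 = 9.61 m.
Hydraulic radius R = A/P = 6.098/9.61 = 0.6346 m.
Rearranging Manning's equation: n = (1/Q) A R^(2/3) S^(1/2) = (1/12.3) × 6.098 × 0.6346^(2/3) × √0.0019 = 0.016.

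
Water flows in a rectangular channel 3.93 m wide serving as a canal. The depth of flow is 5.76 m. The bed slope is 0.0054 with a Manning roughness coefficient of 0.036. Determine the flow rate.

Flow area A = b·y = 3.93 × 5.76 = 22.64 m². Wetted perimeter P = b + 2y = 3.93 + 2×5.76 = 15.45 m.
Hydraulic radius R = A/P = 22.64/15.45 = 1.465 m.
Manning's equation: Q = (1/n) A R^(2/3) S^(1/2) = (1/0.036) × 22.64 × 1.465^(2/3) × 0.0054^(1/2) = 59.6 m³/s.

Q = 59.6 m³/s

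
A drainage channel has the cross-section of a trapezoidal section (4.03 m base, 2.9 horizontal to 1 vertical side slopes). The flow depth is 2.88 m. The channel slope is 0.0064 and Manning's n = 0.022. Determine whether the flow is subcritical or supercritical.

supercritical

With bottom width b = 4.03 m and side slope z = 2.9: A = (b + zy)y = (4.03 + 2.9×2.88)×2.88 = 35.66 m²; P = b + 2y√(1+z²) = 4.03 + 2×2.88×3.068 = 21.7 m.
Hydraulic radius R = A/P = 35.66/21.7 = 1.643 m.
V = (1/n) R^(2/3) √S = (1/0.022) × 1.643^(2/3) × √0.0064 = 5.064 m/s. Hydraulic depth D_h = A/T = 35.66/20.73 = 1.72 m.
Froude number Fr = V/√(g·D_h) = 5.064/√(9.81×1.72) = 1.23, which is greater than 1, so the flow is supercritical.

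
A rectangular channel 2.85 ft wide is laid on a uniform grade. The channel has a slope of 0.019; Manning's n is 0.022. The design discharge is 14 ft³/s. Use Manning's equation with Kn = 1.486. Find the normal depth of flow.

Manning's equation rearranged: A R^(2/3) = nQ / (1.486·√S) = 0.022 × 14 / (1.486 × √0.019) = 1.504.
At y = 0.939 ft: A R^(2/3) = 1.831 — high.
At y = 0.65 ft: A R^(2/3) = 1.082 — low.
At y = 0.817 ft: A R^(2/3) = 1.504 — matches.

y_n = 0.817 ft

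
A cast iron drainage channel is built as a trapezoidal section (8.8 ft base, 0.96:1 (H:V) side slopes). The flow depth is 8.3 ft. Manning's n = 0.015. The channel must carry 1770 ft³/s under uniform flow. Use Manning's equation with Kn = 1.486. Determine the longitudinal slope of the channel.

With bottom width b = 8.8 ft and side slope z = 0.96: A = (b + zy)y = (8.8 + 0.96×8.3)×8.3 = 139.2 ft²; P = b + 2y√(1+z²) = 8.8 + 2×8.3×1.386 = 31.81 ft.
Hydraulic radius R = A/P = 139.2/31.81 = 4.375 ft.
From Manning's equation, S = [nQ / (1.486 A R^(2/3))]² = [0.015 × 1770 / (1.486 × 139.2 × 4.375^(2/3))]² = 0.0023.

S = 0.0023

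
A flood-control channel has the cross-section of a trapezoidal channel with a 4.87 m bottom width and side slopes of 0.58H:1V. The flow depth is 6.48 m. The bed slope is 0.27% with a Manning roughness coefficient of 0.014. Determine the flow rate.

With bottom width b = 4.87 m and side slope z = 0.58: A = (b + zy)y = (4.87 + 0.58×6.48)×6.48 = 55.91 m²; P = b + 2y√(1+z²) = 4.87 + 2×6.48×1.156 = 19.85 m.
Hydraulic radius R = A/P = 55.91/19.85 = 2.816 m.
Manning's equation: Q = (1/n) A R^(2/3) S^(1/2) = (1/0.014) × 55.91 × 2.816^(2/3) × 0.0027^(1/2) = 414 m³/s.

Q = 414 m³/s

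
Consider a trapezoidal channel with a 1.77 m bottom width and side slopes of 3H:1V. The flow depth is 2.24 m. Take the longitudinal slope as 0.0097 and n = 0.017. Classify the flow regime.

With bottom width b = 1.77 m and side slope z = 3: A = (b + zy)y = (1.77 + 3×2.24)×2.24 = 19.02 m²; P = b + 2y√(1+z²) = 1.77 + 2×2.24×3.162 = 15.94 m.
Hydraulic radius R = A/P = 19.02/15.94 = 1.193 m.
V = (1/n) R^(2/3) √S = (1/0.017) × 1.193^(2/3) × √0.0097 = 6.518 m/s. Hydraulic depth D_h = A/T = 19.02/15.21 = 1.25 m.
Froude number Fr = V/√(g·D_h) = 6.518/√(9.81×1.25) = 1.86, which is greater than 1, so the flow is supercritical.

supercritical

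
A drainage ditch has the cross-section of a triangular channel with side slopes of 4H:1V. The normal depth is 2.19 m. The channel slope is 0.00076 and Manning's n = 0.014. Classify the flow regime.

For a triangular section with side slope z = 4: A = zy² = 4×2.19² = 19.18 m²; P = 2y√(1+z²) = 2×2.19×4.123 = 18.06 m.
Hydraulic radius R = A/P = 19.18/18.06 = 1.062 m.
V = (1/n) R^(2/3) √S = (1/0.014) × 1.062^(2/3) × √0.00076 = 2.05 m/s. Hydraulic depth D_h = A/T = 19.18/17.52 = 1.095 m.
Froude number Fr = V/√(g·D_h) = 2.05/√(9.81×1.095) = 0.626, which is less than 1, so the flow is subcritical.

subcritical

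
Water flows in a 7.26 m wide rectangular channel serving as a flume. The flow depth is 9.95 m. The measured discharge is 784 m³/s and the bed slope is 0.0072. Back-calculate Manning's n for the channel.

n = 0.015

Flow area A = b·y = 7.26 × 9.95 = 72.24 m². Wetted perimeter P = b + 2y = 7.26 + 2×9.95 = 27.16 m.
Hydraulic radius R = A/P = 72.24/27.16 = 2.66 m.
Rearranging Manning's equation: n = (1/Q) A R^(2/3) S^(1/2) = (1/784) × 72.24 × 2.66^(2/3) × √0.0072 = 0.015.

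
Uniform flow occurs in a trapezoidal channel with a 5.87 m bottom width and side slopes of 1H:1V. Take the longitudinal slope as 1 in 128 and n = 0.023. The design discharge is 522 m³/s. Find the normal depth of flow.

y_n = 5.67 m

Manning's equation rearranged: A R^(2/3) = nQ / (1·√S) = 0.023 × 522 / (√0.007812) = 135.8.
Try y = 4.69 m: A R^(2/3) = 93.36 — too small.
Try y = 5.67 m: A R^(2/3) = 135.7 — close enough.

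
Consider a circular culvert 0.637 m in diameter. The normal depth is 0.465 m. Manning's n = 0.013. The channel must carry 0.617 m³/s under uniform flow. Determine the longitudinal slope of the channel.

S = 0.00941

For a circular section of diameter D = 0.637 m at depth y = 0.465 m, the central angle is θ = 2 arccos(1 − 2y/D) = 4.098 rad. Then A = (D²/8)(θ − sin θ) = 0.2493 m² and P = Dθ/2 = 1.305 m.
Hydraulic radius R = A/P = 0.2493/1.305 = 0.191 m.
From Manning's equation, S = [nQ / (1 A R^(2/3))]² = [0.013 × 0.617 / (1 × 0.2493 × 0.191^(2/3))]² = 0.00941.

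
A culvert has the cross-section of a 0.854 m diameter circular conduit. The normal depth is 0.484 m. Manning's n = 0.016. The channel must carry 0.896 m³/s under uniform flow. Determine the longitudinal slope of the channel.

S = 0.013

For a circular section of diameter D = 0.854 m at depth y = 0.484 m, the central angle is θ = 2 arccos(1 − 2y/D) = 3.409 rad. Then A = (D²/8)(θ − sin θ) = 0.3349 m² and P = Dθ/2 = 1.456 m.
Hydraulic radius R = A/P = 0.3349/1.456 = 0.2301 m.
From Manning's equation, S = [nQ / (1 A R^(2/3))]² = [0.016 × 0.896 / (1 × 0.3349 × 0.2301^(2/3))]² = 0.013.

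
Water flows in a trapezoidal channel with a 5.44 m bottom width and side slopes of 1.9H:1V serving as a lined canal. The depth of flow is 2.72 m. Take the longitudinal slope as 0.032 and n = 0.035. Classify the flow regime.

With bottom width b = 5.44 m and side slope z = 1.9: A = (b + zy)y = (5.44 + 1.9×2.72)×2.72 = 28.85 m²; P = b + 2y√(1+z²) = 5.44 + 2×2.72×2.147 = 17.12 m.
Hydraulic radius R = A/P = 28.85/17.12 = 1.685 m.
V = (1/n) R^(2/3) √S = (1/0.035) × 1.685^(2/3) × √0.032 = 7.238 m/s. Hydraulic depth D_h = A/T = 28.85/15.78 = 1.829 m.
Froude number Fr = V/√(g·D_h) = 7.238/√(9.81×1.829) = 1.71, which is greater than 1, so the flow is supercritical.

supercritical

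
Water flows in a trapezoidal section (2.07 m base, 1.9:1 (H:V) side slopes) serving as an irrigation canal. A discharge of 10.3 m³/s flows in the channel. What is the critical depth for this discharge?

At critical depth, Q² T / (g A³) = 1, i.e. A³/T = Q²/g = 10.3²/9.81 = 10.81.
At y = 1.15 m: A³/T = 18.19 — high.
At y = 1 m: A³/T = 10.66 — matches.

y_c = 1 m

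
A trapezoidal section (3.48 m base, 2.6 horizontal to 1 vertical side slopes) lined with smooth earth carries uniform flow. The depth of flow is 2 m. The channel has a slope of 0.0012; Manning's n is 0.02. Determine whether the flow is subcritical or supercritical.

With bottom width b = 3.48 m and side slope z = 2.6: A = (b + zy)y = (3.48 + 2.6×2)×2 = 17.36 m²; P = b + 2y√(1+z²) = 3.48 + 2×2×2.786 = 14.62 m.
Hydraulic radius R = A/P = 17.36/14.62 = 1.187 m.
V = (1/n) R^(2/3) √S = (1/0.02) × 1.187^(2/3) × √0.0012 = 1.942 m/s. Hydraulic depth D_h = A/T = 17.36/13.88 = 1.251 m.
Froude number Fr = V/√(g·D_h) = 1.942/√(9.81×1.251) = 0.554, which is less than 1, so the flow is subcritical.

subcritical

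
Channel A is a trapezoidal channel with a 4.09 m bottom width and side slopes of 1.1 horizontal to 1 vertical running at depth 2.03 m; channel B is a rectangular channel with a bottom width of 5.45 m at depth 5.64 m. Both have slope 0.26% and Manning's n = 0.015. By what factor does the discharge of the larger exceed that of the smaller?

Channel A: With bottom width b = 4.09 m and side slope z = 1.1: A = (b + zy)y = (4.09 + 1.1×2.03)×2.03 = 12.84 m²; P = b + 2y√(1+z²) = 4.09 + 2×2.03×1.487 = 10.13 m. Hydraulic radius R = A/P = 12.84/10.13 = 1.268 m. Q_A = (1/0.015)·12.84·1.268^(2/3)·√0.0026 = 51.11 m³/s.
Channel B: Flow area A = b·y = 5.45 × 5.64 = 30.74 m². Wetted perimeter P = b + 2y = 5.45 + 2×5.64 = 16.73 m. Hydraulic radius R = A/P = 30.74/16.73 = 1.837 m. Q_B = (1/0.015)·30.74·1.837^(2/3)·√0.0026 = 156.7 m³/s.
The larger discharge is 156.7 m³/s and the smaller is 51.11 m³/s; the ratio is 3.07.

3.07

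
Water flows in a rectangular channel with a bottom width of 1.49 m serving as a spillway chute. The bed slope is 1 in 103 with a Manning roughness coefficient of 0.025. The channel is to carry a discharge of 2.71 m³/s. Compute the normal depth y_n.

Manning's equation rearranged: A R^(2/3) = nQ / (1·√S) = 0.025 × 2.71 / (√0.009709) = 0.6876.
Try y = 0.615 m: A R^(2/3) = 0.4437 — short.
Try y = 0.853 m: A R^(2/3) = 0.6873 — ≈ 0.6876.

y_n = 0.853 m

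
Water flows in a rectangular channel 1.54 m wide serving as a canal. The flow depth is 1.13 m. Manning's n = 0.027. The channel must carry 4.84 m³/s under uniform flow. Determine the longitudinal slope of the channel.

Flow area A = b·y = 1.54 × 1.13 = 1.74 m². Wetted perimeter P = b + 2y = 1.54 + 2×1.13 = 3.8 m.
Hydraulic radius R = A/P = 1.74/3.8 = 0.4579 m.
From Manning's equation, S = [nQ / (1 A R^(2/3))]² = [0.027 × 4.84 / (1 × 1.74 × 0.4579^(2/3))]² = 0.016.

S = 0.016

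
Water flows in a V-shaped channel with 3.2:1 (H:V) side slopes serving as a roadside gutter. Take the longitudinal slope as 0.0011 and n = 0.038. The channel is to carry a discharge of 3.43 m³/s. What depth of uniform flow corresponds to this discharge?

y_n = 1.3 m

Manning's equation rearranged: A R^(2/3) = nQ / (1·√S) = 0.038 × 3.43 / (√0.0011) = 3.93.
Try y = 0.898 m: A R^(2/3) = 1.467 — too small.
Try y = 1.3 m: A R^(2/3) = 3.934 — ≈ 3.93.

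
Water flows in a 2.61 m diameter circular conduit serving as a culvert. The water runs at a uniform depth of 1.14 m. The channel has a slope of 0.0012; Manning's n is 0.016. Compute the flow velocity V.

V = 1.53 m/s

For a circular section of diameter D = 2.61 m at depth y = 1.14 m, the central angle is θ = 2 arccos(1 − 2y/D) = 2.888 rad. Then A = (D²/8)(θ − sin θ) = 2.246 m² and P = Dθ/2 = 3.769 m.
Hydraulic radius R = A/P = 2.246/3.769 = 0.5958 m.
From Manning's equation, V = (1/n) R^(2/3) S^(1/2) = (1/0.016) × 0.5958^(2/3) × 0.0012^(1/2) = 1.53 m/s.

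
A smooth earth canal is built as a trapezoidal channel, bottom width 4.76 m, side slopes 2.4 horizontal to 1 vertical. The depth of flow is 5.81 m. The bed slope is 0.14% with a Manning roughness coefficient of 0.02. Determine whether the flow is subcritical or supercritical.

With bottom width b = 4.76 m and side slope z = 2.4: A = (b + zy)y = (4.76 + 2.4×5.81)×5.81 = 108.7 m²; P = b + 2y√(1+z²) = 4.76 + 2×5.81×2.6 = 34.97 m.
Hydraulic radius R = A/P = 108.7/34.97 = 3.107 m.
V = (1/n) R^(2/3) √S = (1/0.02) × 3.107^(2/3) × √0.0014 = 3.984 m/s. Hydraulic depth D_h = A/T = 108.7/32.65 = 3.329 m.
Froude number Fr = V/√(g·D_h) = 3.984/√(9.81×3.329) = 0.697, which is less than 1, so the flow is subcritical.

subcritical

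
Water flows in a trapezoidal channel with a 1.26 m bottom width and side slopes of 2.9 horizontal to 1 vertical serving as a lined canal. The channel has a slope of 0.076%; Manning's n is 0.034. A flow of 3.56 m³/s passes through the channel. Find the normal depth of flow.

Manning's equation rearranged: A R^(2/3) = nQ / (1·√S) = 0.034 × 3.56 / (√0.00076) = 4.391.
Trying y = 0.871 m: A R^(2/3) = 2.075 — short.
Trying y = 1.33 m: A R^(2/3) = 5.48 — over.
Trying y = 1.21 m: A R^(2/3) = 4.394 — close enough.

y_n = 1.21 m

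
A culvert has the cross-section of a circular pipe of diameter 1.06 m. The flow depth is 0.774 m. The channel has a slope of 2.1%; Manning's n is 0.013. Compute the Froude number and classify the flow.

supercritical

For a circular section of diameter D = 1.06 m at depth y = 0.774 m, the central angle is θ = 2 arccos(1 − 2y/D) = 4.098 rad. Then A = (D²/8)(θ − sin θ) = 0.6904 m² and P = Dθ/2 = 2.172 m.
Hydraulic radius R = A/P = 0.6904/2.172 = 0.3179 m.
V = (1/n) R^(2/3) √S = (1/0.013) × 0.3179^(2/3) × √0.021 = 5.192 m/s. Hydraulic depth D_h = A/T = 0.6904/0.941 = 0.7337 m.
Froude number Fr = V/√(g·D_h) = 5.192/√(9.81×0.7337) = 1.94, which is greater than 1, so the flow is supercritical.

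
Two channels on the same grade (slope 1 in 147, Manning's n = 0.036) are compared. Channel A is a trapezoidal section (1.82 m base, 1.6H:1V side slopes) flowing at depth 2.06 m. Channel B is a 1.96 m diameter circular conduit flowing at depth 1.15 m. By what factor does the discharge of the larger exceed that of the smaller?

Channel A: With bottom width b = 1.82 m and side slope z = 1.6: A = (b + zy)y = (1.82 + 1.6×2.06)×2.06 = 10.54 m²; P = b + 2y√(1+z²) = 1.82 + 2×2.06×1.887 = 9.594 m. Hydraulic radius R = A/P = 10.54/9.594 = 1.099 m. Q_A = (1/0.036)·10.54·1.099^(2/3)·√0.006803 = 25.71 m³/s.
Channel B: For a circular section of diameter D = 1.96 m at depth y = 1.15 m, the central angle is θ = 2 arccos(1 − 2y/D) = 3.49 rad. Then A = (D²/8)(θ − sin θ) = 1.84 m² and P = Dθ/2 = 3.42 m. Hydraulic radius R = A/P = 1.84/3.42 = 0.538 m. Q_B = (1/0.036)·1.84·0.538^(2/3)·√0.006803 = 2.789 m³/s.
The larger discharge is 25.71 m³/s and the smaller is 2.789 m³/s; the ratio is 9.22.

9.22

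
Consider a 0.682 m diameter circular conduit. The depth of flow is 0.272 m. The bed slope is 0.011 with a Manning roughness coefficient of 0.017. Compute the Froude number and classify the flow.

supercritical

For a circular section of diameter D = 0.682 m at depth y = 0.272 m, the central angle is θ = 2 arccos(1 − 2y/D) = 2.734 rad. Then A = (D²/8)(θ − sin θ) = 0.1359 m² and P = Dθ/2 = 0.9323 m.
Hydraulic radius R = A/P = 0.1359/0.9323 = 0.1458 m.
V = (1/n) R^(2/3) √S = (1/0.017) × 0.1458^(2/3) × √0.011 = 1.709 m/s. Hydraulic depth D_h = A/T = 0.1359/0.6679 = 0.2035 m.
Froude number Fr = V/√(g·D_h) = 1.709/√(9.81×0.2035) = 1.21, which is greater than 1, so the flow is supercritical.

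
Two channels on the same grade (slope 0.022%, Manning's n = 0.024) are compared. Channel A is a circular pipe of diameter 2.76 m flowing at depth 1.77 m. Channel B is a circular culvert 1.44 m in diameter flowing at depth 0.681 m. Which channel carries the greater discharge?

channel A

Channel A: For a circular section of diameter D = 2.76 m at depth y = 1.77 m, the central angle is θ = 2 arccos(1 − 2y/D) = 3.715 rad. Then A = (D²/8)(θ − sin θ) = 4.053 m² and P = Dθ/2 = 5.126 m. Hydraulic radius R = A/P = 4.053/5.126 = 0.7907 m. Q_A = (1/0.024)·4.053·0.7907^(2/3)·√0.00022 = 2.142 m³/s.
Channel B: For a circular section of diameter D = 1.44 m at depth y = 0.681 m, the central angle is θ = 2 arccos(1 − 2y/D) = 3.033 rad. Then A = (D²/8)(θ − sin θ) = 0.7582 m² and P = Dθ/2 = 2.184 m. Hydraulic radius R = A/P = 0.7582/2.184 = 0.3472 m. Q_B = (1/0.024)·0.7582·0.3472^(2/3)·√0.00022 = 0.2314 m³/s.
Q_A = 2.142 m³/s vs Q_B = 0.2314 m³/s, so channel A carries more.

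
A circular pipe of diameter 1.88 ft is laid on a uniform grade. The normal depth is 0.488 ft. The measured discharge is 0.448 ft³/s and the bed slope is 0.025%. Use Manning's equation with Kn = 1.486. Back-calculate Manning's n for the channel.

For a circular section of diameter D = 1.88 ft at depth y = 0.488 ft, the central angle is θ = 2 arccos(1 − 2y/D) = 2.138 rad. Then A = (D²/8)(θ − sin θ) = 0.5722 ft² and P = Dθ/2 = 2.01 ft.
Hydraulic radius R = A/P = 0.5722/2.01 = 0.2847 ft.
Rearranging Manning's equation: n = (1.486/Q) A R^(2/3) S^(1/2) = (1.486/0.448) × 0.5722 × 0.2847^(2/3) × √0.00025 = 0.013.

n = 0.013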